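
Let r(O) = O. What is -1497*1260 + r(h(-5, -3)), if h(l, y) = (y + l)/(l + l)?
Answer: -9431096/5 ≈ -1.8862e+6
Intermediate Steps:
h(l, y) = (l + y)/(2*l) (h(l, y) = (l + y)/((2*l)) = (l + y)*(1/(2*l)) = (l + y)/(2*l))
-1497*1260 + r(h(-5, -3)) = -1497*1260 + (1/2)*(-5 - 3)/(-5) = -1886220 + (1/2)*(-1/5)*(-8) = -1886220 + 4/5 = -9431096/5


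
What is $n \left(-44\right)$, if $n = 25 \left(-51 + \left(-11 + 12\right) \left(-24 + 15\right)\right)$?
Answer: $66000$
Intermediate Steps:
$n = -1500$ ($n = 25 \left(-51 + 1 \left(-9\right)\right) = 25 \left(-51 - 9\right) = 25 \left(-60\right) = -1500$)
$n \left(-44\right) = \left(-1500\right) \left(-44\right) = 66000$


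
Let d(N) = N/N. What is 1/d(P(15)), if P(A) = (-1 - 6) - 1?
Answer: 1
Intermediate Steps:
P(A) = -8 (P(A) = -7 - 1 = -8)
d(N) = 1
1/d(P(15)) = 1/1 = 1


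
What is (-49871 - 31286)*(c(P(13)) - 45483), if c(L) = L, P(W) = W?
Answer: 3690208790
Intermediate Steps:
(-49871 - 31286)*(c(P(13)) - 45483) = (-49871 - 31286)*(13 - 45483) = -81157*(-45470) = 3690208790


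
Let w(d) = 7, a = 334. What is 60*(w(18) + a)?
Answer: 20460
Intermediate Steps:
60*(w(18) + a) = 60*(7 + 334) = 60*341 = 20460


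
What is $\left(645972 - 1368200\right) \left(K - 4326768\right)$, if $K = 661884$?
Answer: $2646881841552$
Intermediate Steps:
$\left(645972 - 1368200\right) \left(K - 4326768\right) = \left(645972 - 1368200\right) \left(661884 - 4326768\right) = \left(-722228\right) \left(-3664884\right) = 2646881841552$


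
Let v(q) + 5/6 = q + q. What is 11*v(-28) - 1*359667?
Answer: -2161753/6 ≈ -3.6029e+5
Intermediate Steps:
v(q) = -⅚ + 2*q (v(q) = -⅚ + (q + q) = -⅚ + 2*q)
11*v(-28) - 1*359667 = 11*(-⅚ + 2*(-28)) - 1*359667 = 11*(-⅚ - 56) - 359667 = 11*(-341/6) - 359667 = -3751/6 - 359667 = -2161753/6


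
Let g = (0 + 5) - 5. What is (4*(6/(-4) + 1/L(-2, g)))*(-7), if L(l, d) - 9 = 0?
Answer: 350/9 ≈ 38.889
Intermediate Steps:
g = 0 (g = 5 - 5 = 0)
L(l, d) = 9 (L(l, d) = 9 + 0 = 9)
(4*(6/(-4) + 1/L(-2, g)))*(-7) = (4*(6/(-4) + 1/9))*(-7) = (4*(6*(-¼) + 1*(⅑)))*(-7) = (4*(-3/2 + ⅑))*(-7) = (4*(-25/18))*(-7) = -50/9*(-7) = 350/9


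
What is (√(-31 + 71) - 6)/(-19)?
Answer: 6/19 - 2*√10/19 ≈ -0.017082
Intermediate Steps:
(√(-31 + 71) - 6)/(-19) = -(√40 - 6)/19 = -(2*√10 - 6)/19 = -(-6 + 2*√10)/19 = 6/19 - 2*√10/19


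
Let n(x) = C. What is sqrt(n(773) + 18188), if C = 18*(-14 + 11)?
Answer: sqrt(18134) ≈ 134.66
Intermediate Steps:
C = -54 (C = 18*(-3) = -54)
n(x) = -54
sqrt(n(773) + 18188) = sqrt(-54 + 18188) = sqrt(18134)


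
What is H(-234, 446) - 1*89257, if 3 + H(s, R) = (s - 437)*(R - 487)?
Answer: -61749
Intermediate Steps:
H(s, R) = -3 + (-487 + R)*(-437 + s) (H(s, R) = -3 + (s - 437)*(R - 487) = -3 + (-437 + s)*(-487 + R) = -3 + (-487 + R)*(-437 + s))
H(-234, 446) - 1*89257 = (212816 - 487*(-234) - 437*446 + 446*(-234)) - 1*89257 = (212816 + 113958 - 194902 - 104364) - 89257 = 27508 - 89257 = -61749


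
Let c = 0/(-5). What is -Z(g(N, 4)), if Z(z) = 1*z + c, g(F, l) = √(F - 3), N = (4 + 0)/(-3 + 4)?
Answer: -1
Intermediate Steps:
c = 0 (c = 0*(-⅕) = 0)
N = 4 (N = 4/1 = 4*1 = 4)
g(F, l) = √(-3 + F)
Z(z) = z (Z(z) = 1*z + 0 = z + 0 = z)
-Z(g(N, 4)) = -√(-3 + 4) = -√1 = -1*1 = -1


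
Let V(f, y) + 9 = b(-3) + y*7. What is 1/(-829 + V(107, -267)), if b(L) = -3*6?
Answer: -1/2725 ≈ -0.00036697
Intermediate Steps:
b(L) = -18
V(f, y) = -27 + 7*y (V(f, y) = -9 + (-18 + y*7) = -9 + (-18 + 7*y) = -27 + 7*y)
1/(-829 + V(107, -267)) = 1/(-829 + (-27 + 7*(-267))) = 1/(-829 + (-27 - 1869)) = 1/(-829 - 1896) = 1/(-2725) = -1/2725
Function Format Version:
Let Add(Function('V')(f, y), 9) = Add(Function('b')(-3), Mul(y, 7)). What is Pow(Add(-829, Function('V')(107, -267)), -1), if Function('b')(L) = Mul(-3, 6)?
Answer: Rational(-1, 2725) ≈ -0.00036697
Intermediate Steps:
Function('b')(L) = -18
Function('V')(f, y) = Add(-27, Mul(7, y)) (Function('V')(f, y) = Add(-9, Add(-18, Mul(y, 7))) = Add(-9, Add(-18, Mul(7, y))) = Add(-27, Mul(7, y)))
Pow(Add(-829, Function('V')(107, -267)), -1) = Pow(Add(-829, Add(-27, Mul(7, -267))), -1) = Pow(Add(-829, Add(-27, -1869)), -1) = Pow(Add(-829, -1896), -1) = Pow(-2725, -1) = Rational(-1, 2725)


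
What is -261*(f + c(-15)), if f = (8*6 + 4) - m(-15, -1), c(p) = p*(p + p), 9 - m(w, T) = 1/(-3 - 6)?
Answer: -128644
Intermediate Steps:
m(w, T) = 82/9 (m(w, T) = 9 - 1/(-3 - 6) = 9 - 1/(-9) = 9 - 1*(-⅑) = 9 + ⅑ = 82/9)
c(p) = 2*p² (c(p) = p*(2*p) = 2*p²)
f = 386/9 (f = (8*6 + 4) - 1*82/9 = (48 + 4) - 82/9 = 52 - 82/9 = 386/9 ≈ 42.889)
-261*(f + c(-15)) = -261*(386/9 + 2*(-15)²) = -261*(386/9 + 2*225) = -261*(386/9 + 450) = -261*4436/9 = -128644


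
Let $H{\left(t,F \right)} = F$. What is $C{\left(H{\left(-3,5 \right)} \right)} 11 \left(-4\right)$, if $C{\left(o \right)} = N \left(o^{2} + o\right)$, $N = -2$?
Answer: $2640$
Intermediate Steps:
$C{\left(o \right)} = - 2 o - 2 o^{2}$ ($C{\left(o \right)} = - 2 \left(o^{2} + o\right) = - 2 \left(o + o^{2}\right) = - 2 o - 2 o^{2}$)
$C{\left(H{\left(-3,5 \right)} \right)} 11 \left(-4\right) = \left(-2\right) 5 \left(1 + 5\right) 11 \left(-4\right) = \left(-2\right) 5 \cdot 6 \cdot 11 \left(-4\right) = \left(-60\right) 11 \left(-4\right) = \left(-660\right) \left(-4\right) = 2640$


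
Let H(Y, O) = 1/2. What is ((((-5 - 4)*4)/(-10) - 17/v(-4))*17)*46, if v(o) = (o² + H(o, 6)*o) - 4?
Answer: 7429/5 ≈ 1485.8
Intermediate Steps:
H(Y, O) = ½
v(o) = -4 + o² + o/2 (v(o) = (o² + o/2) - 4 = -4 + o² + o/2)
((((-5 - 4)*4)/(-10) - 17/v(-4))*17)*46 = ((((-5 - 4)*4)/(-10) - 17/(-4 + (-4)² + (½)*(-4)))*17)*46 = ((-9*4*(-⅒) - 17/(-4 + 16 - 2))*17)*46 = ((-36*(-⅒) - 17/10)*17)*46 = ((18/5 - 17*⅒)*17)*46 = ((18/5 - 17/10)*17)*46 = ((19/10)*17)*46 = (323/10)*46 = 7429/5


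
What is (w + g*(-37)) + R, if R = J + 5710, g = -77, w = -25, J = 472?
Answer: 9006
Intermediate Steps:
R = 6182 (R = 472 + 5710 = 6182)
(w + g*(-37)) + R = (-25 - 77*(-37)) + 6182 = (-25 + 2849) + 6182 = 2824 + 6182 = 9006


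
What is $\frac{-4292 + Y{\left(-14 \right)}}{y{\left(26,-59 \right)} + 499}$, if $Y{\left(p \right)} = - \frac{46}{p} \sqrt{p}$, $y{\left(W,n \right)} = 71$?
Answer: $- \frac{2146}{285} + \frac{23 i \sqrt{14}}{3990} \approx -7.5298 + 0.021568 i$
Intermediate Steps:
$Y{\left(p \right)} = - \frac{46}{\sqrt{p}}$
$\frac{-4292 + Y{\left(-14 \right)}}{y{\left(26,-59 \right)} + 499} = \frac{-4292 - \frac{46}{i \sqrt{14}}}{71 + 499} = \frac{-4292 - 46 \left(- \frac{i \sqrt{14}}{14}\right)}{570} = \left(-4292 + \frac{23 i \sqrt{14}}{7}\right) \frac{1}{570} = - \frac{2146}{285} + \frac{23 i \sqrt{14}}{3990}$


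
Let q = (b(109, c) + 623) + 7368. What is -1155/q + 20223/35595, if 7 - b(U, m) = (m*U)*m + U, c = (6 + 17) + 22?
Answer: 68972931/120252340 ≈ 0.57357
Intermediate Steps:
c = 45 (c = 23 + 22 = 45)
b(U, m) = 7 - U - U*m² (b(U, m) = 7 - ((m*U)*m + U) = 7 - ((U*m)*m + U) = 7 - (U*m² + U) = 7 - (U + U*m²) = 7 + (-U - U*m²) = 7 - U - U*m²)
q = -212836 (q = ((7 - 1*109 - 1*109*45²) + 623) + 7368 = ((7 - 109 - 1*109*2025) + 623) + 7368 = ((7 - 109 - 220725) + 623) + 7368 = (-220827 + 623) + 7368 = -220204 + 7368 = -212836)
-1155/q + 20223/35595 = -1155/(-212836) + 20223/35595 = -1155*(-1/212836) + 20223*(1/35595) = 1155/212836 + 321/565 = 68972931/120252340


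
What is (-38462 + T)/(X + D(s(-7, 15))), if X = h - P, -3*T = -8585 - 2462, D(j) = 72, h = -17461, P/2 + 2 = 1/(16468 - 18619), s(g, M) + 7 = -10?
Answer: 74811063/37395133 ≈ 2.0006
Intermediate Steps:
s(g, M) = -17 (s(g, M) = -7 - 10 = -17)
P = -8606/2151 (P = -4 + 2/(16468 - 18619) = -4 + 2/(-2151) = -4 + 2*(-1/2151) = -4 - 2/2151 = -8606/2151 ≈ -4.0009)
T = 11047/3 (T = -(-8585 - 2462)/3 = -⅓*(-11047) = 11047/3 ≈ 3682.3)
X = -37550005/2151 (X = -17461 - 1*(-8606/2151) = -17461 + 8606/2151 = -37550005/2151 ≈ -17457.)
(-38462 + T)/(X + D(s(-7, 15))) = (-38462 + 11047/3)/(-37550005/2151 + 72) = -104339/(3*(-37395133/2151)) = -104339/3*(-2151/37395133) = 74811063/37395133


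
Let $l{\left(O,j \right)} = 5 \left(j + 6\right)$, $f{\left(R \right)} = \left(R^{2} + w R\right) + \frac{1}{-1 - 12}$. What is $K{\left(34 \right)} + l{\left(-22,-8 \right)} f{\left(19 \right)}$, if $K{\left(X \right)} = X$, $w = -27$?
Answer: $\frac{20212}{13} \approx 1554.8$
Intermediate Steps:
$f{\left(R \right)} = - \frac{1}{13} + R^{2} - 27 R$ ($f{\left(R \right)} = \left(R^{2} - 27 R\right) + \frac{1}{-1 - 12} = \left(R^{2} - 27 R\right) + \frac{1}{-13} = \left(R^{2} - 27 R\right) - \frac{1}{13} = - \frac{1}{13} + R^{2} - 27 R$)
$l{\left(O,j \right)} = 30 + 5 j$ ($l{\left(O,j \right)} = 5 \left(6 + j\right) = 30 + 5 j$)
$K{\left(34 \right)} + l{\left(-22,-8 \right)} f{\left(19 \right)} = 34 + \left(30 + 5 \left(-8\right)\right) \left(- \frac{1}{13} + 19^{2} - 513\right) = 34 + \left(30 - 40\right) \left(- \frac{1}{13} + 361 - 513\right) = 34 - - \frac{19770}{13} = 34 + \frac{19770}{13} = \frac{20212}{13}$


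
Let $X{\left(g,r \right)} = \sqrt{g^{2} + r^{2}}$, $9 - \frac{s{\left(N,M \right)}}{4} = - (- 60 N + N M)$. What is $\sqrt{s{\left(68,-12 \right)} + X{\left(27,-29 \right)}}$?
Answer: $\sqrt{-19548 + \sqrt{1570}} \approx 139.67 i$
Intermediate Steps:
$s{\left(N,M \right)} = 36 - 240 N + 4 M N$ ($s{\left(N,M \right)} = 36 - 4 \left(- (- 60 N + N M)\right) = 36 - 4 \left(- (- 60 N + M N)\right) = 36 - 4 \left(60 N - M N\right) = 36 + \left(- 240 N + 4 M N\right) = 36 - 240 N + 4 M N$)
$\sqrt{s{\left(68,-12 \right)} + X{\left(27,-29 \right)}} = \sqrt{\left(36 - 16320 + 4 \left(-12\right) 68\right) + \sqrt{27^{2} + \left(-29\right)^{2}}} = \sqrt{\left(36 - 16320 - 3264\right) + \sqrt{729 + 841}} = \sqrt{-19548 + \sqrt{1570}}$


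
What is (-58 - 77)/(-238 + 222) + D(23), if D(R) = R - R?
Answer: 135/16 ≈ 8.4375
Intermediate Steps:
D(R) = 0
(-58 - 77)/(-238 + 222) + D(23) = (-58 - 77)/(-238 + 222) + 0 = -135/(-16) + 0 = -135*(-1/16) + 0 = 135/16 + 0 = 135/16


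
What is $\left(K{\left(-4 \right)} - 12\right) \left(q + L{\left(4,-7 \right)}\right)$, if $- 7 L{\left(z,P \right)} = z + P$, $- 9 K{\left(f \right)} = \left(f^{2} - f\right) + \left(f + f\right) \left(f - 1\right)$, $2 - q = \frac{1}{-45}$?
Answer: $- \frac{6176}{135} \approx -45.748$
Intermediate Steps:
$q = \frac{91}{45}$ ($q = 2 - \frac{1}{-45} = 2 - - \frac{1}{45} = 2 + \frac{1}{45} = \frac{91}{45} \approx 2.0222$)
$K{\left(f \right)} = - \frac{f^{2}}{9} + \frac{f}{9} - \frac{2 f \left(-1 + f\right)}{9}$ ($K{\left(f \right)} = - \frac{\left(f^{2} - f\right) + \left(f + f\right) \left(f - 1\right)}{9} = - \frac{\left(f^{2} - f\right) + 2 f \left(-1 + f\right)}{9} = - \frac{f^{2} - f + 2 f \left(-1 + f\right)}{9} = - \frac{f^{2}}{9} + \frac{f}{9} - \frac{2 f \left(-1 + f\right)}{9}$)
$L{\left(z,P \right)} = - \frac{P}{7} - \frac{z}{7}$ ($L{\left(z,P \right)} = - \frac{z + P}{7} = - \frac{P + z}{7} = - \frac{P}{7} - \frac{z}{7}$)
$\left(K{\left(-4 \right)} - 12\right) \left(q + L{\left(4,-7 \right)}\right) = \left(\frac{1}{3} \left(-4\right) \left(1 - -4\right) - 12\right) \left(\frac{91}{45} - - \frac{3}{7}\right) = \left(\frac{1}{3} \left(-4\right) \left(1 + 4\right) - 12\right) \left(\frac{91}{45} + \left(1 - \frac{4}{7}\right)\right) = \left(\frac{1}{3} \left(-4\right) 5 - 12\right) \left(\frac{91}{45} + \frac{3}{7}\right) = \left(- \frac{20}{3} - 12\right) \frac{772}{315} = \left(- \frac{56}{3}\right) \frac{772}{315} = - \frac{6176}{135}$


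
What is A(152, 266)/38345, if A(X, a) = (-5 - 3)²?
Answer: 64/38345 ≈ 0.0016691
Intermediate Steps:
A(X, a) = 64 (A(X, a) = (-8)² = 64)
A(152, 266)/38345 = 64/38345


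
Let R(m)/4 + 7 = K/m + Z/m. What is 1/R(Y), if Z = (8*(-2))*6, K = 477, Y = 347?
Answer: -347/8192 ≈ -0.042358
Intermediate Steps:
Z = -96 (Z = -16*6 = -96)
R(m) = -28 + 1524/m (R(m) = -28 + 4*(477/m - 96/m) = -28 + 4*(381/m) = -28 + 1524/m)
1/R(Y) = 1/(-28 + 1524/347) = 1/(-8192/347) = -347/8192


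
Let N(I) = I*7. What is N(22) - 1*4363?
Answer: -4209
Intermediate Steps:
N(I) = 7*I
N(22) - 1*4363 = 7*22 - 1*4363 = 154 - 4363 = -4209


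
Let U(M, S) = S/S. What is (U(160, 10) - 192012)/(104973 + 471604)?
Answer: -192011/576577 ≈ -0.33302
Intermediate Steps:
U(M, S) = 1
(U(160, 10) - 192012)/(104973 + 471604) = (1 - 192012)/(104973 + 471604) = -192011/576577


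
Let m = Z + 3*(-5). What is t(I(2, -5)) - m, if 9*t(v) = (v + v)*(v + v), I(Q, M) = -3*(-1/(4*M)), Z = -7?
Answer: 2201/100 ≈ 22.010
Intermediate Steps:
I(Q, M) = 3/(4*M) (I(Q, M) = -(-3)/(4*M) = 3/(4*M))
t(v) = 4*v**2/9 (t(v) = ((v + v)*(v + v))/9 = ((2*v)*(2*v))/9 = (4*v**2)/9 = 4*v**2/9)
m = -22 (m = -7 + 3*(-5) = -7 - 15 = -22)
t(I(2, -5)) - m = 4*((3/4)/(-5))**2/9 - 1*(-22) = 4*((3/4)*(-1/5))**2/9 + 22 = 4*(-3/20)**2/9 + 22 = (4/9)*(9/400) + 22 = 1/100 + 22 = 2201/100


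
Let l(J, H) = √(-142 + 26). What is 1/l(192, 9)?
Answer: -I*√29/58 ≈ -0.092848*I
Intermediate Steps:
l(J, H) = 2*I*√29 (l(J, H) = √(-116) = 2*I*√29)
1/l(192, 9) = 1/(2*I*√29) = -I*√29/58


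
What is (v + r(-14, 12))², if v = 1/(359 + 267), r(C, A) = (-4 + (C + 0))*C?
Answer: 24886009009/391876 ≈ 63505.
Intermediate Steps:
r(C, A) = C*(-4 + C) (r(C, A) = (-4 + C)*C = C*(-4 + C))
v = 1/626 ≈ 0.0015974
(v + r(-14, 12))² = (1/626 - 14*(-4 - 14))² = (1/626 - 14*(-18))² = (1/626 + 252)² = (157753/626)² = 24886009009/391876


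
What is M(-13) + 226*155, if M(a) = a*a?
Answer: 35199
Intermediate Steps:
M(a) = a²
M(-13) + 226*155 = (-13)² + 226*155 = 169 + 35030 = 35199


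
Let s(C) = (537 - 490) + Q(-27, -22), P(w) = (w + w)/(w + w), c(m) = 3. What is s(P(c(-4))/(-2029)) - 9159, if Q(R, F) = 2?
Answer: -9110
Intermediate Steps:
P(w) = 1 (P(w) = (2*w)/((2*w)) = (2*w)*(1/(2*w)) = 1)
s(C) = 49 (s(C) = (537 - 490) + 2 = 47 + 2 = 49)
s(P(c(-4))/(-2029)) - 9159 = 49 - 9159 = -9110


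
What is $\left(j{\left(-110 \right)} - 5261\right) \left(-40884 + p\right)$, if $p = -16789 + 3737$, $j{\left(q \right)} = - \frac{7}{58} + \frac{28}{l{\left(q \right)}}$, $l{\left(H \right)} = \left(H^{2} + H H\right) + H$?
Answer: $\frac{99120094188184}{349305} \approx 2.8376 \cdot 10^{8}$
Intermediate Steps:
$l{\left(H \right)} = H + 2 H^{2}$ ($l{\left(H \right)} = \left(H^{2} + H^{2}\right) + H = 2 H^{2} + H = H + 2 H^{2}$)
$j{\left(q \right)} = - \frac{7}{58} + \frac{28}{q \left(1 + 2 q\right)}$
$p = -13052$
$\left(j{\left(-110 \right)} - 5261\right) \left(-40884 + p\right) = \left(\frac{7 \left(232 - - 110 \left(1 + 2 \left(-110\right)\right)\right)}{58 \left(-110\right) \left(1 + 2 \left(-110\right)\right)} - 5261\right) \left(-40884 - 13052\right) = \left(\frac{7}{58} \left(- \frac{1}{110}\right) \frac{1}{1 - 220} \left(232 - - 110 \left(1 - 220\right)\right) - 5261\right) \left(-53936\right) = \left(\frac{7}{58} \left(- \frac{1}{110}\right) \frac{1}{-219} \left(232 - \left(-110\right) \left(-219\right)\right) - 5261\right) \left(-53936\right) = \left(\frac{7}{58} \left(- \frac{1}{110}\right) \left(- \frac{1}{219}\right) \left(232 - 24090\right) - 5261\right) \left(-53936\right) = \left(\frac{7}{58} \left(- \frac{1}{110}\right) \left(- \frac{1}{219}\right) \left(-23858\right) - 5261\right) \left(-53936\right) = \left(- \frac{83503}{698610} - 5261\right) \left(-53936\right) = \left(- \frac{3675470713}{698610}\right) \left(-53936\right) = \frac{99120094188184}{349305}$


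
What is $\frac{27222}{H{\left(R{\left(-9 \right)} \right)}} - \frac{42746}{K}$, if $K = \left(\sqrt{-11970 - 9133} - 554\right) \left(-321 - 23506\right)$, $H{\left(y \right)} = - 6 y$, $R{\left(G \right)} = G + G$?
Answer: $\frac{1222739454061}{4851129546} - \frac{1474 i \sqrt{21103}}{269507197} \approx 252.05 - 0.00079451 i$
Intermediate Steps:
$R{\left(G \right)} = 2 G$
$K = 13200158 - 23827 i \sqrt{21103}$ ($K = \left(\sqrt{-21103} - 554\right) \left(-23827\right) = \left(i \sqrt{21103} - 554\right) \left(-23827\right) = \left(-554 + i \sqrt{21103}\right) \left(-23827\right) = 13200158 - 23827 i \sqrt{21103} \approx 1.32 \cdot 10^{7} - 3.4613 \cdot 10^{6} i$)
$\frac{27222}{H{\left(R{\left(-9 \right)} \right)}} - \frac{42746}{K} = \frac{27222}{\left(-6\right) 2 \left(-9\right)} - \frac{42746}{13200158 - 23827 i \sqrt{21103}} = \frac{27222}{\left(-6\right) \left(-18\right)} - \frac{42746}{13200158 - 23827 i \sqrt{21103}} = \frac{27222}{108} - \frac{42746}{13200158 - 23827 i \sqrt{21103}} = 27222 \cdot \frac{1}{108} - \frac{42746}{13200158 - 23827 i \sqrt{21103}} = \frac{4537}{18} - \frac{42746}{13200158 - 23827 i \sqrt{21103}}$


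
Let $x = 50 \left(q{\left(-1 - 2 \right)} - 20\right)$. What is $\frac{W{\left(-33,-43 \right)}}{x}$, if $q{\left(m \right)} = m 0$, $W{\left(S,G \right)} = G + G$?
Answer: $\frac{43}{500} \approx 0.086$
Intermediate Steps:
$W{\left(S,G \right)} = 2 G$
$q{\left(m \right)} = 0$
$x = -1000$ ($x = 50 \left(0 - 20\right) = 50 \left(-20\right) = -1000$)
$\frac{W{\left(-33,-43 \right)}}{x} = \frac{2 \left(-43\right)}{-1000} = \left(-86\right) \left(- \frac{1}{1000}\right) = \frac{43}{500}$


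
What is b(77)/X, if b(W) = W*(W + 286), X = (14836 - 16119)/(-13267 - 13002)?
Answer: 734244819/1283 ≈ 5.7229e+5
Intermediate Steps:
X = 1283/26269 (X = -1283/(-26269) = -1283*(-1/26269) = 1283/26269 ≈ 0.048841)
b(W) = W*(286 + W)
b(77)/X = (77*(286 + 77))/(1283/26269) = (77*363)*(26269/1283) = 27951*(26269/1283) = 734244819/1283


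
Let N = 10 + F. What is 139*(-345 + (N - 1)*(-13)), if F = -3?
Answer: -58797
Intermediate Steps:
N = 7 (N = 10 - 3 = 7)
139*(-345 + (N - 1)*(-13)) = 139*(-345 + (7 - 1)*(-13)) = 139*(-345 + 6*(-13)) = 139*(-345 - 78) = 139*(-423) = -58797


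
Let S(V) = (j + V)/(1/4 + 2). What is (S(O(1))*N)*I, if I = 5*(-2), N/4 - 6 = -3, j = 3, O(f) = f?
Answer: -640/3 ≈ -213.33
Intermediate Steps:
N = 12 (N = 24 + 4*(-3) = 24 - 12 = 12)
I = -10
S(V) = 4/3 + 4*V/9 (S(V) = (3 + V)/(1/4 + 2) = (3 + V)/(9/4) = (3 + V)*(4/9) = 4/3 + 4*V/9)
(S(O(1))*N)*I = ((4/3 + (4/9)*1)*12)*(-10) = ((4/3 + 4/9)*12)*(-10) = ((16/9)*12)*(-10) = (64/3)*(-10) = -640/3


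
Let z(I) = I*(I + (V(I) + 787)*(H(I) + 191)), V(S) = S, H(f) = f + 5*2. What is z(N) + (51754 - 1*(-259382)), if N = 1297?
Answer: 4051009449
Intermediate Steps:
H(f) = 10 + f (H(f) = f + 10 = 10 + f)
z(I) = I*(I + (201 + I)*(787 + I)) (z(I) = I*(I + (I + 787)*((10 + I) + 191)) = I*(I + (787 + I)*(201 + I)) = I*(I + (201 + I)*(787 + I)))
z(N) + (51754 - 1*(-259382)) = 1297*(158187 + 1297² + 989*1297) + (51754 - 1*(-259382)) = 1297*(158187 + 1682209 + 1282733) + (51754 + 259382) = 1297*3123129 + 311136 = 4050698313 + 311136 = 4051009449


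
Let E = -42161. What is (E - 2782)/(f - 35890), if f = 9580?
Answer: 14981/8770 ≈ 1.7082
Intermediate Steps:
(E - 2782)/(f - 35890) = (-42161 - 2782)/(9580 - 35890) = -44943/(-26310) = -44943*(-1/26310) = 14981/8770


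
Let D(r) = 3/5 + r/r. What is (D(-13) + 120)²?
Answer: 369664/25 ≈ 14787.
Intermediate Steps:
D(r) = 8/5 (D(r) = 3*(⅕) + 1 = ⅗ + 1 = 8/5)
(D(-13) + 120)² = (8/5 + 120)² = (608/5)² = 369664/25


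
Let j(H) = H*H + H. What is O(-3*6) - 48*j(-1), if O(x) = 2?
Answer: 2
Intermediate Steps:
j(H) = H + H² (j(H) = H² + H = H + H²)
O(-3*6) - 48*j(-1) = 2 - (-48)*(1 - 1) = 2 - (-48)*0 = 2 - 48*0 = 2 + 0 = 2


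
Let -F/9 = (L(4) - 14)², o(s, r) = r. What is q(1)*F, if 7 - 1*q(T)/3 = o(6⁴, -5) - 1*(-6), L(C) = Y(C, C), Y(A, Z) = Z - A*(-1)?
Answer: -5832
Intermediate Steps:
Y(A, Z) = A + Z (Y(A, Z) = Z - (-1)*A = Z + A = A + Z)
L(C) = 2*C (L(C) = C + C = 2*C)
q(T) = 18 (q(T) = 21 - 3*(-5 - 1*(-6)) = 21 - 3*(-5 + 6) = 21 - 3*1 = 21 - 3 = 18)
F = -324 (F = -9*(2*4 - 14)² = -9*(8 - 14)² = -9*(-6)² = -9*36 = -324)
q(1)*F = 18*(-324) = -5832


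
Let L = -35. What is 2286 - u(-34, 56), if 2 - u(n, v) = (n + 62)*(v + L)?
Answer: 2872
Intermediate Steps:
u(n, v) = 2 - (-35 + v)*(62 + n) (u(n, v) = 2 - (n + 62)*(v - 35) = 2 - (62 + n)*(-35 + v) = 2 - (-35 + v)*(62 + n))
2286 - u(-34, 56) = 2286 - (2172 - 62*56 + 35*(-34) - 1*(-34)*56) = 2286 - (2172 - 3472 - 1190 + 1904) = 2286 - 1*(-586) = 2286 + 586 = 2872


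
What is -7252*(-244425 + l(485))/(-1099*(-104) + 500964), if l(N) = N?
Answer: 88452644/30763 ≈ 2875.3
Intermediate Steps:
-7252*(-244425 + l(485))/(-1099*(-104) + 500964) = -7252*(-244425 + 485)/(-1099*(-104) + 500964) = -7252*(-243940/(114296 + 500964)) = -7252/(615260*(-1/243940)) = -7252/(-30763/12197) = -7252*(-12197/30763) = 88452644/30763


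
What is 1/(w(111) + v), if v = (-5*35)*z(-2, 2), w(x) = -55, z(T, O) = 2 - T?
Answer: -1/755 ≈ -0.0013245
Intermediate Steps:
v = -700 (v = (-5*35)*(2 - 1*(-2)) = -175*(2 + 2) = -175*4 = -700)
1/(w(111) + v) = 1/(-55 - 700) = 1/(-755) = -1/755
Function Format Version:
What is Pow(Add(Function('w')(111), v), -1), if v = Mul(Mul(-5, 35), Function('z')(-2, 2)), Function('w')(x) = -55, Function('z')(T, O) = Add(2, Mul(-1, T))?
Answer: Rational(-1, 755) ≈ -0.0013245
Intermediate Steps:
v = -700 (v = Mul(Mul(-5, 35), Add(2, Mul(-1, -2))) = Mul(-175, Add(2, 2)) = Mul(-175, 4) = -700)
Pow(Add(Function('w')(111), v), -1) = Pow(Add(-55, -700), -1) = Pow(-755, -1) = Rational(-1, 755)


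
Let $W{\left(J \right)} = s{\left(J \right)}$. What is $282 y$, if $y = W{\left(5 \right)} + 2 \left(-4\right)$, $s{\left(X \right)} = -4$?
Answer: $-3384$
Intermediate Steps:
$W{\left(J \right)} = -4$
$y = -12$ ($y = -4 + 2 \left(-4\right) = -4 - 8 = -12$)
$282 y = 282 \left(-12\right) = -3384$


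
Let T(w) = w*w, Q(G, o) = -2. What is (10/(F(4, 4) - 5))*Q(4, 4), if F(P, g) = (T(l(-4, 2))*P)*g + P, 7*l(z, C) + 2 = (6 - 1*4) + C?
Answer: -196/3 ≈ -65.333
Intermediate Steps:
l(z, C) = C/7 (l(z, C) = -2/7 + ((6 - 1*4) + C)/7 = -2/7 + ((6 - 4) + C)/7 = -2/7 + (2 + C)/7 = -2/7 + (2/7 + C/7) = C/7)
T(w) = w²
F(P, g) = P + 4*P*g/49 (F(P, g) = (((⅐)*2)²*P)*g + P = ((2/7)²*P)*g + P = (4*P/49)*g + P = 4*P*g/49 + P = P + 4*P*g/49)
(10/(F(4, 4) - 5))*Q(4, 4) = (10/((1/49)*4*(49 + 4*4) - 5))*(-2) = (10/((1/49)*4*(49 + 16) - 5))*(-2) = (10/((1/49)*4*65 - 5))*(-2) = (10/(260/49 - 5))*(-2) = (10/(15/49))*(-2) = (10*(49/15))*(-2) = (98/3)*(-2) = -196/3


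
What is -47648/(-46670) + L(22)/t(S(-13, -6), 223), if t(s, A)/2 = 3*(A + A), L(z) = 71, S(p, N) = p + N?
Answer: 65409809/62444460 ≈ 1.0475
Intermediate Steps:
S(p, N) = N + p
t(s, A) = 12*A (t(s, A) = 2*(3*(A + A)) = 2*(3*(2*A)) = 2*(6*A) = 12*A)
-47648/(-46670) + L(22)/t(S(-13, -6), 223) = -47648/(-46670) + 71/((12*223)) = -47648*(-1/46670) + 71/2676 = 23824/23335 + 71*(1/2676) = 23824/23335 + 71/2676 = 65409809/62444460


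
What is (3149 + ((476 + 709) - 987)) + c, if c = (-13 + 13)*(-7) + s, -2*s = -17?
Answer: 6711/2 ≈ 3355.5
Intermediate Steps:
s = 17/2 (s = -½*(-17) = 17/2 ≈ 8.5000)
c = 17/2 (c = (-13 + 13)*(-7) + 17/2 = 0*(-7) + 17/2 = 0 + 17/2 = 17/2 ≈ 8.5000)
(3149 + ((476 + 709) - 987)) + c = (3149 + ((476 + 709) - 987)) + 17/2 = (3149 + (1185 - 987)) + 17/2 = (3149 + 198) + 17/2 = 3347 + 17/2 = 6711/2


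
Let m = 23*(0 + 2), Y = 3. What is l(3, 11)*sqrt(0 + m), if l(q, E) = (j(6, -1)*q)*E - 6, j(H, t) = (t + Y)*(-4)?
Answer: -270*sqrt(46) ≈ -1831.2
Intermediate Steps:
j(H, t) = -12 - 4*t (j(H, t) = (t + 3)*(-4) = (3 + t)*(-4) = -12 - 4*t)
l(q, E) = -6 - 8*E*q (l(q, E) = ((-12 - 4*(-1))*q)*E - 6 = ((-12 + 4)*q)*E - 6 = (-8*q)*E - 6 = -8*E*q - 6 = -6 - 8*E*q)
m = 46 (m = 23*2 = 46)
l(3, 11)*sqrt(0 + m) = (-6 - 8*11*3)*sqrt(0 + 46) = (-6 - 264)*sqrt(46) = -270*sqrt(46)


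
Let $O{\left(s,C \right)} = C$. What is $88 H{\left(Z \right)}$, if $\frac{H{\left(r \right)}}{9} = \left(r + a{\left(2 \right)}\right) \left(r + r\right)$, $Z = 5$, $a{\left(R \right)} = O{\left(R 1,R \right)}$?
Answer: $55440$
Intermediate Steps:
$a{\left(R \right)} = R$
$H{\left(r \right)} = 18 r \left(2 + r\right)$ ($H{\left(r \right)} = 9 \left(r + 2\right) \left(r + r\right) = 9 \left(2 + r\right) 2 r = 9 \cdot 2 r \left(2 + r\right) = 18 r \left(2 + r\right)$)
$88 H{\left(Z \right)} = 88 \cdot 18 \cdot 5 \left(2 + 5\right) = 88 \cdot 18 \cdot 5 \cdot 7 = 88 \cdot 630 = 55440$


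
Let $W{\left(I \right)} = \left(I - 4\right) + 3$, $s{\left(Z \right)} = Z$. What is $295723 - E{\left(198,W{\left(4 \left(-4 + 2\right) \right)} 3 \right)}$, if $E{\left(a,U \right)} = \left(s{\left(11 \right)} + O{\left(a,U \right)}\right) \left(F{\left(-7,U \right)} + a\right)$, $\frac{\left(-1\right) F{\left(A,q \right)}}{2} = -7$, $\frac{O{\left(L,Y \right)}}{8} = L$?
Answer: $-42417$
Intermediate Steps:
$O{\left(L,Y \right)} = 8 L$
$W{\left(I \right)} = -1 + I$ ($W{\left(I \right)} = \left(-4 + I\right) + 3 = -1 + I$)
$F{\left(A,q \right)} = 14$ ($F{\left(A,q \right)} = \left(-2\right) \left(-7\right) = 14$)
$E{\left(a,U \right)} = \left(11 + 8 a\right) \left(14 + a\right)$
$295723 - E{\left(198,W{\left(4 \left(-4 + 2\right) \right)} 3 \right)} = 295723 - \left(154 + 8 \cdot 198^{2} + 123 \cdot 198\right) = 295723 - \left(154 + 8 \cdot 39204 + 24354\right) = 295723 - \left(154 + 313632 + 24354\right) = 295723 - 338140 = -42417$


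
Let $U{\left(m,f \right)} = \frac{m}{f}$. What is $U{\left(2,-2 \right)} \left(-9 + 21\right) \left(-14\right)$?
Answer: $168$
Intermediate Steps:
$U{\left(2,-2 \right)} \left(-9 + 21\right) \left(-14\right) = \frac{2}{-2} \left(-9 + 21\right) \left(-14\right) = 2 \left(- \frac{1}{2}\right) 12 \left(-14\right) = \left(-1\right) 12 \left(-14\right) = \left(-12\right) \left(-14\right) = 168$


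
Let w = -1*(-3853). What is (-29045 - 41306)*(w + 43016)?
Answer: -3297281019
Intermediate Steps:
w = 3853
(-29045 - 41306)*(w + 43016) = (-29045 - 41306)*(3853 + 43016) = -70351*46869 = -3297281019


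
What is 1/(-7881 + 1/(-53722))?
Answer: -53722/423383083 ≈ -0.00012689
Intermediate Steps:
1/(-7881 + 1/(-53722)) = 1/(-7881 - 1/53722) = 1/(-423383083/53722) = -53722/423383083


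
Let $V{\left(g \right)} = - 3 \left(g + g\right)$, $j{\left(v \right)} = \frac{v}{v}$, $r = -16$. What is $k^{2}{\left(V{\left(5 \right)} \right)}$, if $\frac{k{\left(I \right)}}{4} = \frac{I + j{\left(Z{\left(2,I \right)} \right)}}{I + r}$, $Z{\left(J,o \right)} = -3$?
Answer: $\frac{3364}{529} \approx 6.3592$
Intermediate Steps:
$j{\left(v \right)} = 1$
$V{\left(g \right)} = - 6 g$ ($V{\left(g \right)} = - 3 \cdot 2 g = - 6 g$)
$k{\left(I \right)} = \frac{4 \left(1 + I\right)}{-16 + I}$ ($k{\left(I \right)} = 4 \frac{I + 1}{I - 16} = 4 \frac{1 + I}{-16 + I} = \frac{4 \left(1 + I\right)}{-16 + I}$)
$k^{2}{\left(V{\left(5 \right)} \right)} = \left(\frac{4 \left(1 - 30\right)}{-16 - 30}\right)^{2} = \left(4 \frac{1}{-46} \left(-29\right)\right)^{2} = \left(4 \left(- \frac{1}{46}\right) \left(-29\right)\right)^{2} = \left(\frac{58}{23}\right)^{2} = \frac{3364}{529}$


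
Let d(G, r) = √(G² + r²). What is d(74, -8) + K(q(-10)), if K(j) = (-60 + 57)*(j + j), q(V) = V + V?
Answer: 120 + 2*√1385 ≈ 194.43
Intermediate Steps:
q(V) = 2*V
K(j) = -6*j
d(74, -8) + K(q(-10)) = √(74² + (-8)²) - 12*(-10) = √(5476 + 64) - 6*(-20) = √5540 + 120 = 2*√1385 + 120 = 120 + 2*√1385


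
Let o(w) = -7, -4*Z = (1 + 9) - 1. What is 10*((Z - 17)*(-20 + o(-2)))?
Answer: 10395/2 ≈ 5197.5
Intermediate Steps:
Z = -9/4 (Z = -((1 + 9) - 1)/4 = -(10 - 1)/4 = -¼*9 = -9/4 ≈ -2.2500)
10*((Z - 17)*(-20 + o(-2))) = 10*((-9/4 - 17)*(-20 - 7)) = 10*(-77/4*(-27)) = 10*(2079/4) = 10395/2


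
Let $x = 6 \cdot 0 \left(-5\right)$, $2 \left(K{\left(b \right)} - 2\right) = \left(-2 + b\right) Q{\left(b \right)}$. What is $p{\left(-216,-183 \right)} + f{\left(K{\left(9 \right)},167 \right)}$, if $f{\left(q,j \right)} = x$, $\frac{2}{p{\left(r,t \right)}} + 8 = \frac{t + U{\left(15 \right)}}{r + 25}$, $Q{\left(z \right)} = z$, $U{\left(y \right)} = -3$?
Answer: $- \frac{191}{671} \approx -0.28465$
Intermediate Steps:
$K{\left(b \right)} = 2 + \frac{b \left(-2 + b\right)}{2}$ ($K{\left(b \right)} = 2 + \frac{\left(-2 + b\right) b}{2} = 2 + \frac{b \left(-2 + b\right)}{2}$)
$x = 0$ ($x = 0 \left(-5\right) = 0$)
$p{\left(r,t \right)} = \frac{2}{-8 + \frac{-3 + t}{25 + r}}$ ($p{\left(r,t \right)} = \frac{2}{-8 + \frac{t - 3}{r + 25}} = \frac{2}{-8 + \frac{-3 + t}{25 + r}}$)
$f{\left(q,j \right)} = 0$
$p{\left(-216,-183 \right)} + f{\left(K{\left(9 \right)},167 \right)} = \frac{2 \left(-25 - -216\right)}{203 - -183 + 8 \left(-216\right)} + 0 = \frac{2 \left(-25 + 216\right)}{203 + 183 - 1728} + 0 = 2 \frac{1}{-1342} \cdot 191 + 0 = 2 \left(- \frac{1}{1342}\right) 191 + 0 = - \frac{191}{671} + 0 = - \frac{191}{671}$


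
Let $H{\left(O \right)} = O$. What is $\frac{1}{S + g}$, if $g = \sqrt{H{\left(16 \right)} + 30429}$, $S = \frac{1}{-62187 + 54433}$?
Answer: $\frac{7754}{1830490889619} + \frac{60124516 \sqrt{30445}}{1830490889619} \approx 0.0057312$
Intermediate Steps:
$S = - \frac{1}{7754}$ ($S = \frac{1}{-7754} = - \frac{1}{7754} \approx -0.00012897$)
$g = \sqrt{30445}$ ($g = \sqrt{16 + 30429} = \sqrt{30445} \approx 174.48$)
$\frac{1}{S + g} = \frac{1}{- \frac{1}{7754} + \sqrt{30445}}$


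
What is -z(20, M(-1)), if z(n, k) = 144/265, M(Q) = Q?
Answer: -144/265 ≈ -0.54340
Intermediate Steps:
z(n, k) = 144/265 (z(n, k) = 144*(1/265) = 144/265)
-z(20, M(-1)) = -1*144/265 = -144/265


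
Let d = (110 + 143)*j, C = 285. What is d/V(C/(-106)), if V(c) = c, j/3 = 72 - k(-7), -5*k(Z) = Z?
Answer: -9466754/475 ≈ -19930.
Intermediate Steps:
k(Z) = -Z/5
j = 1059/5 (j = 3*(72 - (-1)*(-7)/5) = 3*(72 - 1*7/5) = 3*(72 - 7/5) = 3*(353/5) = 1059/5 ≈ 211.80)
d = 267927/5 (d = (110 + 143)*(1059/5) = 253*(1059/5) = 267927/5 ≈ 53585.)
d/V(C/(-106)) = 267927/(5*((285/(-106)))) = 267927/(5*((285*(-1/106)))) = 267927/(5*(-285/106)) = (267927/5)*(-106/285) = -9466754/475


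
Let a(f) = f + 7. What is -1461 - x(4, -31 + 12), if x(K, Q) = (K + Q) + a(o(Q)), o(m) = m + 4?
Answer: -1438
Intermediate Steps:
o(m) = 4 + m
a(f) = 7 + f
x(K, Q) = 11 + K + 2*Q (x(K, Q) = (K + Q) + (7 + (4 + Q)) = (K + Q) + (11 + Q) = 11 + K + 2*Q)
-1461 - x(4, -31 + 12) = -1461 - (11 + 4 + 2*(-31 + 12)) = -1461 - (11 + 4 + 2*(-19)) = -1461 - (11 + 4 - 38) = -1461 - 1*(-23) = -1461 + 23 = -1438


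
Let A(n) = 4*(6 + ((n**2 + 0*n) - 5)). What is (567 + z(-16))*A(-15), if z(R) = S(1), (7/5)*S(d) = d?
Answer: 3592496/7 ≈ 5.1321e+5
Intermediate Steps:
S(d) = 5*d/7
z(R) = 5/7 (z(R) = (5/7)*1 = 5/7)
A(n) = 4 + 4*n**2 (A(n) = 4*(6 + ((n**2 + 0) - 5)) = 4*(6 + (n**2 - 5)) = 4*(6 + (-5 + n**2)) = 4*(1 + n**2) = 4 + 4*n**2)
(567 + z(-16))*A(-15) = (567 + 5/7)*(4 + 4*(-15)**2) = 3974*(4 + 4*225)/7 = 3974*(4 + 900)/7 = (3974/7)*904 = 3592496/7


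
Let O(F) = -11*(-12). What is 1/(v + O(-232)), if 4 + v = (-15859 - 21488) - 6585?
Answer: -1/43804 ≈ -2.2829e-5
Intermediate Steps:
O(F) = 132
v = -43936 (v = -4 + ((-15859 - 21488) - 6585) = -4 + (-37347 - 6585) = -4 - 43932 = -43936)
1/(v + O(-232)) = 1/(-43936 + 132) = 1/(-43804) = -1/43804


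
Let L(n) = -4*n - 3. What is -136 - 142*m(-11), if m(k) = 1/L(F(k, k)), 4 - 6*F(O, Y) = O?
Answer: -1626/13 ≈ -125.08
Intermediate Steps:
F(O, Y) = ⅔ - O/6
L(n) = -3 - 4*n
m(k) = 1/(-17/3 + 2*k/3) (m(k) = 1/(-3 - 4*(⅔ - k/6)) = 1/(-3 + (-8/3 + 2*k/3)) = 1/(-17/3 + 2*k/3))
-136 - 142*m(-11) = -136 - 426/(-17 + 2*(-11)) = -136 - 426/(-17 - 22) = -136 - 426/(-39) = -136 - 426*(-1)/39 = -136 - 142*(-1/13) = -136 + 142/13 = -1626/13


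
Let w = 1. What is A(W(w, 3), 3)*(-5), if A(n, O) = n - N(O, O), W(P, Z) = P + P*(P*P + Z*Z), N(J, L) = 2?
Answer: -45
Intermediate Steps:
W(P, Z) = P + P*(P² + Z²)
A(n, O) = -2 + n (A(n, O) = n - 1*2 = n - 2 = -2 + n)
A(W(w, 3), 3)*(-5) = (-2 + 1*(1 + 1² + 3²))*(-5) = (-2 + 1*(1 + 1 + 9))*(-5) = (-2 + 1*11)*(-5) = (-2 + 11)*(-5) = 9*(-5) = -45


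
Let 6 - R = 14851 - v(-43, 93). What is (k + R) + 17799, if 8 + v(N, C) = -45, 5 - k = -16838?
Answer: 19744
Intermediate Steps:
k = 16843 (k = 5 - 1*(-16838) = 5 + 16838 = 16843)
v(N, C) = -53 (v(N, C) = -8 - 45 = -53)
R = -14898 (R = 6 - (14851 - 1*(-53)) = 6 - (14851 + 53) = 6 - 1*14904 = 6 - 14904 = -14898)
(k + R) + 17799 = (16843 - 14898) + 17799 = 1945 + 17799 = 19744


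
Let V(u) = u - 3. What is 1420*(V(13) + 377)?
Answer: 549540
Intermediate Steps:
V(u) = -3 + u
1420*(V(13) + 377) = 1420*((-3 + 13) + 377) = 1420*(10 + 377) = 1420*387 = 549540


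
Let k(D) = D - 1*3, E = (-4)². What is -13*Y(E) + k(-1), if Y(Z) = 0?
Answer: -4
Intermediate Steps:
E = 16
k(D) = -3 + D (k(D) = D - 3 = -3 + D)
-13*Y(E) + k(-1) = -13*0 + (-3 - 1) = 0 - 4 = -4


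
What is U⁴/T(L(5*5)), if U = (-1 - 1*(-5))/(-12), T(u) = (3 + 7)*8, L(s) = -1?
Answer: 1/6480 ≈ 0.00015432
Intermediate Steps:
T(u) = 80 (T(u) = 10*8 = 80)
U = -⅓ (U = (-1 + 5)*(-1/12) = 4*(-1/12) = -⅓ ≈ -0.33333)
U⁴/T(L(5*5)) = (-⅓)⁴/80 = (1/81)*(1/80) = 1/6480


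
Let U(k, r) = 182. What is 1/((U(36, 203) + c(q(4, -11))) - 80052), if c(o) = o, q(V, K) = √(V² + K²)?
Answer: -79870/6379216763 - √137/6379216763 ≈ -1.2522e-5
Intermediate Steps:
q(V, K) = √(K² + V²)
1/((U(36, 203) + c(q(4, -11))) - 80052) = 1/((182 + √((-11)² + 4²)) - 80052) = 1/((182 + √(121 + 16)) - 80052) = 1/((182 + √137) - 80052) = 1/(-79870 + √137)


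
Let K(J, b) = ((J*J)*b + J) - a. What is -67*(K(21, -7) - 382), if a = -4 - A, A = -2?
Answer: 230882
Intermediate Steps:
a = -2 (a = -4 - 1*(-2) = -4 + 2 = -2)
K(J, b) = 2 + J + b*J² (K(J, b) = ((J*J)*b + J) - 1*(-2) = (J²*b + J) + 2 = (b*J² + J) + 2 = (J + b*J²) + 2 = 2 + J + b*J²)
-67*(K(21, -7) - 382) = -67*((2 + 21 - 7*21²) - 382) = -67*((2 + 21 - 7*441) - 382) = -67*((2 + 21 - 3087) - 382) = -67*(-3064 - 382) = -67*(-3446) = 230882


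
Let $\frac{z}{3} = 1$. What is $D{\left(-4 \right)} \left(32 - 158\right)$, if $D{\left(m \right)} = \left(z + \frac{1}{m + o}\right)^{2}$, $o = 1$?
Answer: $-896$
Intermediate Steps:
$z = 3$ ($z = 3 \cdot 1 = 3$)
$D{\left(m \right)} = \left(3 + \frac{1}{1 + m}\right)^{2}$ ($D{\left(m \right)} = \left(3 + \frac{1}{m + 1}\right)^{2} = \left(3 + \frac{1}{1 + m}\right)^{2}$)
$D{\left(-4 \right)} \left(32 - 158\right) = \frac{\left(4 + 3 \left(-4\right)\right)^{2}}{\left(1 - 4\right)^{2}} \left(32 - 158\right) = \frac{\left(4 - 12\right)^{2}}{9} \left(-126\right) = \frac{\left(-8\right)^{2}}{9} \left(-126\right) = \frac{1}{9} \cdot 64 \left(-126\right) = \frac{64}{9} \left(-126\right) = -896$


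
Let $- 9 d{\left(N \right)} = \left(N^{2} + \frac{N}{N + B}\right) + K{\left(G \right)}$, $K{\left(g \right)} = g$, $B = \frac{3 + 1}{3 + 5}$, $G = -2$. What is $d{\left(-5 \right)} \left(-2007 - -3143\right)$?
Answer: $- \frac{246512}{81} \approx -3043.4$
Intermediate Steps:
$B = \frac{1}{2}$ ($B = \frac{4}{8} = 4 \cdot \frac{1}{8} = \frac{1}{2} \approx 0.5$)
$d{\left(N \right)} = \frac{2}{9} - \frac{N^{2}}{9} - \frac{N}{9 \left(\frac{1}{2} + N\right)}$ ($d{\left(N \right)} = - \frac{\left(N^{2} + \frac{N}{N + \frac{1}{2}}\right) - 2}{9} = - \frac{\left(N^{2} + \frac{N}{\frac{1}{2} + N}\right) - 2}{9} = - \frac{-2 + N^{2} + \frac{N}{\frac{1}{2} + N}}{9} = \frac{2}{9} - \frac{N^{2}}{9} - \frac{N}{9 \left(\frac{1}{2} + N\right)}$)
$d{\left(-5 \right)} \left(-2007 - -3143\right) = \frac{2 - \left(-5\right)^{2} - 2 \left(-5\right)^{3} + 2 \left(-5\right)}{9 \left(1 + 2 \left(-5\right)\right)} \left(-2007 - -3143\right) = \frac{2 - 25 - -250 - 10}{9 \left(1 - 10\right)} \left(-2007 + 3143\right) = \frac{2 - 25 + 250 - 10}{9 \left(-9\right)} 1136 = \frac{1}{9} \left(- \frac{1}{9}\right) 217 \cdot 1136 = \left(- \frac{217}{81}\right) 1136 = - \frac{246512}{81}$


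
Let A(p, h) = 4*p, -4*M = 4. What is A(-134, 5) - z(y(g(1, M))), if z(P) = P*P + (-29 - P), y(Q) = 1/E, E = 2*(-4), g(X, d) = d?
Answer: -32457/64 ≈ -507.14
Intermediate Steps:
M = -1 (M = -1/4*4 = -1)
E = -8
y(Q) = -1/8 (y(Q) = 1/(-8) = -1/8)
z(P) = -29 + P**2 - P (z(P) = P**2 + (-29 - P) = -29 + P**2 - P)
A(-134, 5) - z(y(g(1, M))) = 4*(-134) - (-29 + (-1/8)**2 - 1*(-1/8)) = -536 - (-29 + 1/64 + 1/8) = -536 - 1*(-1847/64) = -536 + 1847/64 = -32457/64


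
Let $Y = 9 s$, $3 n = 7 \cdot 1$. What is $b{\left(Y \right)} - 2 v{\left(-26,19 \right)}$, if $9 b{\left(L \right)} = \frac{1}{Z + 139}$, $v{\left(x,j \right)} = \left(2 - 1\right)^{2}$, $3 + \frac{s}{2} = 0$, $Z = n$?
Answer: $- \frac{2543}{1272} \approx -1.9992$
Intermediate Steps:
$n = \frac{7}{3}$ ($n = \frac{7 \cdot 1}{3} = \frac{1}{3} \cdot 7 = \frac{7}{3} \approx 2.3333$)
$Z = \frac{7}{3} \approx 2.3333$
$s = -6$ ($s = -6 + 2 \cdot 0 = -6 + 0 = -6$)
$v{\left(x,j \right)} = 1$ ($v{\left(x,j \right)} = 1^{2} = 1$)
$Y = -54$ ($Y = 9 \left(-6\right) = -54$)
$b{\left(L \right)} = \frac{1}{1272}$ ($b{\left(L \right)} = \frac{1}{9 \left(\frac{7}{3} + 139\right)} = \frac{1}{9 \cdot \frac{424}{3}} = \frac{1}{9} \cdot \frac{3}{424} = \frac{1}{1272}$)
$b{\left(Y \right)} - 2 v{\left(-26,19 \right)} = \frac{1}{1272} - 2 = - \frac{2543}{1272}$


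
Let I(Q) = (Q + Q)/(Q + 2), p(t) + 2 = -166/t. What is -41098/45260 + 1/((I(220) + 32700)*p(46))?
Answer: -320744197957/353223885280 ≈ -0.90805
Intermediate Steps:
p(t) = -2 - 166/t
I(Q) = 2*Q/(2 + Q) (I(Q) = (2*Q)/(2 + Q) = 2*Q/(2 + Q))
-41098/45260 + 1/((I(220) + 32700)*p(46)) = -41098/45260 + 1/((2*220/(2 + 220) + 32700)*(-2 - 166/46)) = -41098*1/45260 + 1/((2*220/222 + 32700)*(-2 - 166*1/46)) = -20549/22630 + 1/((2*220*(1/222) + 32700)*(-2 - 83/23)) = -20549/22630 + 1/((220/111 + 32700)*(-129/23)) = -20549/22630 - 23/129/(3629920/111) = -20549/22630 + (111/3629920)*(-23/129) = -20549/22630 - 851/156086560 = -320744197957/353223885280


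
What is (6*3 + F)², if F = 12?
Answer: 900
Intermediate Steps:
(6*3 + F)² = (6*3 + 12)² = (18 + 12)² = 30² = 900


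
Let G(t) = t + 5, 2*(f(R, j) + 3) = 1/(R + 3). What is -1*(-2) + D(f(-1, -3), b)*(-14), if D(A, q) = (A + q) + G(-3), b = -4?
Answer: 137/2 ≈ 68.500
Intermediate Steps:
f(R, j) = -3 + 1/(2*(3 + R)) (f(R, j) = -3 + 1/(2*(R + 3)) = -3 + 1/(2*(3 + R)))
G(t) = 5 + t
D(A, q) = 2 + A + q (D(A, q) = (A + q) + (5 - 3) = (A + q) + 2 = 2 + A + q)
-1*(-2) + D(f(-1, -3), b)*(-14) = -1*(-2) + (2 + (-17 - 6*(-1))/(2*(3 - 1)) - 4)*(-14) = 2 + (2 + (1/2)*(-17 + 6)/2 - 4)*(-14) = 2 + (2 + (1/2)*(1/2)*(-11) - 4)*(-14) = 2 + (2 - 11/4 - 4)*(-14) = 2 - 19/4*(-14) = 2 + 133/2 = 137/2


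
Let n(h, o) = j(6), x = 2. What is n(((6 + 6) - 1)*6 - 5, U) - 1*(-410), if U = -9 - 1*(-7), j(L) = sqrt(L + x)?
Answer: 410 + 2*sqrt(2) ≈ 412.83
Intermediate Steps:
j(L) = sqrt(2 + L) (j(L) = sqrt(L + 2) = sqrt(2 + L))
U = -2 (U = -9 + 7 = -2)
n(h, o) = 2*sqrt(2) (n(h, o) = sqrt(2 + 6) = sqrt(8) = 2*sqrt(2))
n(((6 + 6) - 1)*6 - 5, U) - 1*(-410) = 2*sqrt(2) - 1*(-410) = 2*sqrt(2) + 410 = 410 + 2*sqrt(2)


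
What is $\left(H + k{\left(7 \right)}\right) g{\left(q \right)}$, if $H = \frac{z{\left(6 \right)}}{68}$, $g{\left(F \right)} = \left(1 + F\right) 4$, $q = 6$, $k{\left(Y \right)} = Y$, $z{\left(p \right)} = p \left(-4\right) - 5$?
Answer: $\frac{3129}{17} \approx 184.06$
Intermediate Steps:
$z{\left(p \right)} = -5 - 4 p$ ($z{\left(p \right)} = - 4 p - 5 = -5 - 4 p$)
$g{\left(F \right)} = 4 + 4 F$
$H = - \frac{29}{68}$ ($H = \frac{-5 - 24}{68} = \left(-5 - 24\right) \frac{1}{68} = \left(-29\right) \frac{1}{68} = - \frac{29}{68} \approx -0.42647$)
$\left(H + k{\left(7 \right)}\right) g{\left(q \right)} = \left(- \frac{29}{68} + 7\right) \left(4 + 4 \cdot 6\right) = \frac{447 \left(4 + 24\right)}{68} = \frac{447}{68} \cdot 28 = \frac{3129}{17}$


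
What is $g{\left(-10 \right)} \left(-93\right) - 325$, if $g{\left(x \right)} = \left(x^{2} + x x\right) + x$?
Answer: $-17995$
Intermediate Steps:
$g{\left(x \right)} = x + 2 x^{2}$ ($g{\left(x \right)} = \left(x^{2} + x^{2}\right) + x = 2 x^{2} + x = x + 2 x^{2}$)
$g{\left(-10 \right)} \left(-93\right) - 325 = - 10 \left(1 + 2 \left(-10\right)\right) \left(-93\right) - 325 = - 10 \left(1 - 20\right) \left(-93\right) - 325 = \left(-10\right) \left(-19\right) \left(-93\right) - 325 = 190 \left(-93\right) - 325 = -17670 - 325 = -17995$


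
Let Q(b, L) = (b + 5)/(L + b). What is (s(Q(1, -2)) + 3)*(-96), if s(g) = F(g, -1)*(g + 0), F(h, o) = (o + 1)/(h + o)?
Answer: -288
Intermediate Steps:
F(h, o) = (1 + o)/(h + o)
Q(b, L) = (5 + b)/(L + b)
s(g) = 0 (s(g) = ((1 - 1)/(g - 1))*(g + 0) = (0/(-1 + g))*g = 0*g = 0)
(s(Q(1, -2)) + 3)*(-96) = (0 + 3)*(-96) = 3*(-96) = -288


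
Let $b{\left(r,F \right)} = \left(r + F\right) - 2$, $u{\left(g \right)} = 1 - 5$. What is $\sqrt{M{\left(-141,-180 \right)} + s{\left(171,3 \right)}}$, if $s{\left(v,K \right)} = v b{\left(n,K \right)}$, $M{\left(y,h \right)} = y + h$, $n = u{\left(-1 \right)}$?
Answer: $i \sqrt{834} \approx 28.879 i$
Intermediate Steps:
$u{\left(g \right)} = -4$
$n = -4$
$M{\left(y,h \right)} = h + y$
$b{\left(r,F \right)} = -2 + F + r$ ($b{\left(r,F \right)} = \left(F + r\right) - 2 = -2 + F + r$)
$s{\left(v,K \right)} = v \left(-6 + K\right)$ ($s{\left(v,K \right)} = v \left(-2 + K - 4\right) = v \left(-6 + K\right)$)
$\sqrt{M{\left(-141,-180 \right)} + s{\left(171,3 \right)}} = \sqrt{\left(-180 - 141\right) + 171 \left(-6 + 3\right)} = \sqrt{-321 + 171 \left(-3\right)} = \sqrt{-321 - 513} = \sqrt{-834} = i \sqrt{834}$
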